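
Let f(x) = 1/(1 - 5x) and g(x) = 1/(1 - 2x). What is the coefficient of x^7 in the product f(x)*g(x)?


The coefficient of x^n in f*g is the Cauchy product: sum_{k=0}^{n} a^k * b^(n-k).
With a=5, b=2, n=7:
sum_{k=0}^{7} 5^k * 2^(7-k)
= 130123

130123


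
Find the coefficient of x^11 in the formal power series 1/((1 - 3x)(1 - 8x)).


By partial fractions or Cauchy convolution:
The coefficient equals sum_{k=0}^{11} 3^k * 8^(11-k).
= 13743789059

13743789059


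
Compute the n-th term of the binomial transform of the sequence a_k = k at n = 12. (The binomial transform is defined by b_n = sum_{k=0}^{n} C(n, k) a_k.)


With a_k = k, b_n = sum_{k=0}^{n} C(n, k) k. Using k * C(n, k) = n * C(n-1, k-1) gives b_n = n * sum_{k>=1} C(n-1, k-1) = n * 2^(n-1).
For n = 12: 12 * 2^11 = 12 * 2048 = 24576.

24576


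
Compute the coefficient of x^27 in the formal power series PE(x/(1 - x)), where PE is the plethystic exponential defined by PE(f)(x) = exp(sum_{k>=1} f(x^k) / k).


For f(x) = x/(1 - x) we have
sum_{k>=1} f(x^k) / k = sum_{k>=1} (1/k) * x^k / (1 - x^k) = sum_{k, m >= 1} x^(k m) / k,
which after exponentiating simplifies to
PE(x/(1 - x)) = prod_{k>=1} 1 / (1 - x^k).
This is the generating function for the partition function p(n), so the coefficient of x^27 is p(27).
Computing p(27) by dynamic programming over parts 1, 2, ..., 27: p(27) = 3010.

3010


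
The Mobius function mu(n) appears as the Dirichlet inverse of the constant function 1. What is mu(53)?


53 = 53 (all distinct primes).
mu(53) = (-1)^1 = -1

-1


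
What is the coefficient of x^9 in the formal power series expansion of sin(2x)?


The Maclaurin series is sin(t) = sum_{k>=0} (-1)^k t^(2k+1) / (2k+1)!, so substituting t = 2x, only odd powers of x are nonzero, with coefficient of x^(2k+1) equal to (-1)^k 2^(2k+1) / (2k+1)!.
Write 9 = 2*4 + 1, giving the coefficient (-1)^4 * 2^9 / 9! = 512/362880 = 4/2835.

4/2835


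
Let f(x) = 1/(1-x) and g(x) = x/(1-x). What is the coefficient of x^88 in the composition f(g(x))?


First simplify the composition: f(g(x)) = 1/(1 - x/(1-x)) = (1-x)/((1-x) - x) = (1-x)/(1-2x).
Now extract the coefficient. Write (1-x)/(1-2x) = 1/(1-2x) - x/(1-2x).
The coefficient of x^n in 1/(1-2x) is 2^n, and in x/(1-2x) is 2^(n-1) (for n >= 1).
So the coefficient of x^88 is 2^88 - 2^87 = 309485009821345068724781056 - 154742504910672534362390528 = 154742504910672534362390528.

154742504910672534362390528


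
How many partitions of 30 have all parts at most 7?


Using the generating function (1-x)^(-1)(1-x^2)^(-1)...(1-x^7)^(-1),
the coefficient of x^30 counts these restricted partitions.
Result = 1824

1824


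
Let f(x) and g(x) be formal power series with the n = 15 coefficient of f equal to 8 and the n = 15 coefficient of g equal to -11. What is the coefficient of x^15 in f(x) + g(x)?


Addition of formal power series is termwise.
The coefficient of x^15 in f + g = 8 + -11
= -3

-3


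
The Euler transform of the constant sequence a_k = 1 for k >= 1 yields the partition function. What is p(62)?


The Euler transform converts the sequence a_k = 1 into the number of integer partitions.
Using the recurrence or dynamic programming:
p(62) = 1300156

1300156


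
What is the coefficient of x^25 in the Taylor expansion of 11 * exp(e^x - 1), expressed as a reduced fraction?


exp(e^x - 1) = sum_{k>=0} Bell_k x^k / k!, where Bell_k is the k-th Bell number.
So the coefficient of x^25 is 11 * Bell_25 / 25!.
Computing: Bell_25 = 4638590332229999353 and 25! = 15511210043330985984000000, giving
11 * 4638590332229999353/15511210043330985984000000 = 356814640940769181/108470000303013888000000.

356814640940769181/108470000303013888000000


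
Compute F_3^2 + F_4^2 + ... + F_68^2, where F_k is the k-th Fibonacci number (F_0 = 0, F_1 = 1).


There is a standard identity sum_{k=0}^{N} F_k^2 = F_N * F_{N+1} (proved inductively from the telescoping relation F_k^2 = F_k F_{k+1} - F_{k-1} F_k). Then
sum_{k=3}^{68} F_k^2 = F_68 F_69 - F_2 F_3.
Computing: F_68 = 72723460248141, F_69 = 117669030460994, F_2 = 1, F_3 = 2.
Sum = 72723460248141 * 117669030460994 - 1 * 2 = 8557299059167389606861512152.

8557299059167389606861512152


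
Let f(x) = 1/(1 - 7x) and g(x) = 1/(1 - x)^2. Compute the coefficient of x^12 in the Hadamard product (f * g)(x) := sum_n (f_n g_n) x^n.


f has coefficients f_k = 7^k. For g = 1/(1 - x)^2 the coefficient is g_k = C(k + 1, 1) = k + 1. The Hadamard coefficient is (f * g)_k = 7^k * (k + 1).
For k = 12: 7^12 * 13 = 13841287201 * 13 = 179936733613.

179936733613


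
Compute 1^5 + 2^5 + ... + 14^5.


This power sum has a closed form given by Faulhaber's formula
sum_{k=1}^{m} k^p = (1 / (p + 1)) * sum_{j=0}^{p} C(p + 1, j) B_j m^(p + 1 - j),
but for small m direct computation is fastest:
1 + 32 + 243 + 1024 + 3125 + 7776 + 16807 + 32768 + 59049 + 100000 + 161051 + 248832 + 371293 + 537824 = 1539825.

1539825


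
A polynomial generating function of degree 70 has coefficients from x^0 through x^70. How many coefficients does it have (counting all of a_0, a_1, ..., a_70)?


A polynomial of degree 70 takes the form a_0 + a_1 x + ... + a_70 x^70.
The number of coefficients is 70 + 1 = 71.

71


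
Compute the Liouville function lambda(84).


The Liouville function is lambda(k) = (-1)^Omega(k), where Omega(k) counts the prime factors of k with multiplicity.
Factoring: 84 = 2 * 2 * 3 * 7, so Omega(84) = 4.
lambda(84) = (-1)^4 = 1.

1


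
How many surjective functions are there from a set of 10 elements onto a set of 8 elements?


By inclusion-exclusion on which target elements are missed, the number of surjections from an n-set onto a k-set is
surj(n, k) = sum_{j=0}^{k} (-1)^j C(k, j) (k - j)^n.
Equivalently surj(n, k) = k! * S(n, k), where S(n, k) is the Stirling number of the second kind.
For n = 10, k = 8:
S(10, 8) = 750, so
surj = 8! * 750 = 40320 * 750 = 30240000.

30240000


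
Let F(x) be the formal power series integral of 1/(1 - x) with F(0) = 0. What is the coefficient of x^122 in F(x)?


1/(1 - x) = sum_{k>=0} x^k. Integrating termwise and using F(0) = 0 gives
F(x) = sum_{k>=0} x^(k+1) / (k+1) = sum_{m>=1} x^m / m = -ln(1 - x).
So the coefficient of x^122 is 1/122 = 1/122.

1/122


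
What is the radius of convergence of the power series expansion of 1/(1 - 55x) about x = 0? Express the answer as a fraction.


Expanding 1/(1 - 55x) = sum_{k>=0} 55^k x^k, the series converges when |55x| < 1, i.e., |x| < 1/55.
So the radius of convergence is 1/55 = 1/55.

1/55


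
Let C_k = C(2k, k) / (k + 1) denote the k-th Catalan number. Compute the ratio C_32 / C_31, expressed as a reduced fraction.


Using C_k = (2k)! / (k! (k+1)!), the ratio C_{k+1}/C_k simplifies to
C_{k+1}/C_k = [(2k+2)! / ((k+1)! (k+2)!)] * [k! (k+1)! / (2k)!]
 = (2k+2)(2k+1) / ((k+1)(k+2)) = 2(2k+1) / (k+2).
For k = 31: 2(2*31 + 1) / (31 + 2) = 126/33 = 42/11.

42/11


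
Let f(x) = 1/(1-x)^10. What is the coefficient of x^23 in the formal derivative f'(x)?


Differentiate: d/dx [ 1/(1-x)^r ] = r / (1-x)^(r+1).
Here r = 10, so f'(x) = 10 / (1-x)^11.
The expansion of 1/(1-x)^(r+1) has coefficient of x^n equal to C(n+r, r).
So the coefficient of x^23 in f'(x) is
10 * C(33, 10) = 10 * 92561040 = 925610400

925610400


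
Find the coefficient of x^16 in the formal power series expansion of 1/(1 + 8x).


Write 1/(1 + c x) = 1/(1 - (-c) x) and apply the geometric-series identity
1/(1 - y) = sum_{k>=0} y^k to get 1/(1 + c x) = sum_{k>=0} (-c)^k x^k.
So the coefficient of x^k is (-c)^k = (-1)^k * c^k.
Here c = 8 and k = 16:
(-8)^16 = 1 * 281474976710656 = 281474976710656

281474976710656


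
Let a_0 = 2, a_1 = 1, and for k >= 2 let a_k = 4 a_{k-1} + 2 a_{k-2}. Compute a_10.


Iterating the recurrence forward:
a_0 = 2
a_1 = 1
a_2 = 4*1 + 2*2 = 8
a_3 = 4*8 + 2*1 = 34
a_4 = 4*34 + 2*8 = 152
a_5 = 4*152 + 2*34 = 676
a_6 = 4*676 + 2*152 = 3008
a_7 = 4*3008 + 2*676 = 13384
a_8 = 4*13384 + 2*3008 = 59552
a_9 = 4*59552 + 2*13384 = 264976
a_10 = 4*264976 + 2*59552 = 1179008
So a_10 = 1179008.

1179008


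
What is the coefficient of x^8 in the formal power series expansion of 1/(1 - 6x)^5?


The general identity 1/(1 - c x)^r = sum_{k>=0} c^k C(k + r - 1, r - 1) x^k follows by substituting y = c x into 1/(1 - y)^r = sum_{k>=0} C(k + r - 1, r - 1) y^k.
For c = 6, r = 5, k = 8:
6^8 * C(12, 4) = 1679616 * 495 = 831409920.

831409920


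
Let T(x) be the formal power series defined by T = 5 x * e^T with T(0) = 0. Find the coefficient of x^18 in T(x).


Apply the Lagrange inversion formula: if T = 5 x * phi(T) with phi(t) = e^t, then
[x^n] T = 5^n * (1/n) [t^(n-1)] phi(t)^n = 5^n * (1/n) [t^(n-1)] e^(n t) = 5^n * (1/n) * n^(n-1) / (n-1)! = 5^n * n^(n-1) / n!.
When c = 1 this is the Cayley count of rooted labeled trees on n vertices, divided by n!.
For n = 18: 5^18 * 18^17 / 18! = 3814697265625 * 2185911559738696531968/6402373705728000 = 155143177998596191406250/119119.

155143177998596191406250/119119


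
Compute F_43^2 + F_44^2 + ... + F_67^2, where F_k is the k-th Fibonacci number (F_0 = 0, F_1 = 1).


There is a standard identity sum_{k=0}^{N} F_k^2 = F_N * F_{N+1} (proved inductively from the telescoping relation F_k^2 = F_k F_{k+1} - F_{k-1} F_k). Then
sum_{k=43}^{67} F_k^2 = F_67 F_68 - F_42 F_43.
Computing: F_67 = 44945570212853, F_68 = 72723460248141, F_42 = 267914296, F_43 = 433494437.
Sum = 44945570212853 * 72723460248141 - 267914296 * 433494437 = 3268597388588306012658784921.

3268597388588306012658784921


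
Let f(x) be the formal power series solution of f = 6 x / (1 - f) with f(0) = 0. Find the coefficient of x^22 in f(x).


Apply Lagrange inversion: f = 6 x * phi(f) with phi(t) = 1/(1 - t), so
[x^n] f = 6^n * (1/n) [t^(n-1)] phi(t)^n = 6^n * (1/n) [t^(n-1)] (1 - t)^(-n) = 6^n * (1/n) C(2n - 2, n - 1) = 6^n * C_{n-1}.
For n = 22: C_21 = C(42, 21) / 22 = 538257874440/22 = 24466267020.
With the 6^22 = 131621703842267136 factor, the coefficient is 131621703842267136 * 24466267020 = 3220291751832267711546654720.

3220291751832267711546654720


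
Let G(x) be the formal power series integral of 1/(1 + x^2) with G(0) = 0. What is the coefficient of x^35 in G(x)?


1/(1 + x^2) = sum_{j>=0} (-1)^j x^(2j). Integrating termwise with G(0) = 0:
G(x) = sum_{j>=0} (-1)^j x^(2j+1) / (2j+1) = arctan(x).
Only odd powers are nonzero. For x^35 write 35 = 2*17 + 1, giving
(-1)^17 / 35 = -1/35 = -1/35.

-1/35


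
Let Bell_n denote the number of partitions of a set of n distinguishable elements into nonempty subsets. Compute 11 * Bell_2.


Bell_2 can be computed from the Bell triangle or from Dobinski's identity Bell_n = (1/e) * sum_{k>=0} k^n / k!.
Computing Bell_2 = 2.
Then 11 * 2 = 22.

22


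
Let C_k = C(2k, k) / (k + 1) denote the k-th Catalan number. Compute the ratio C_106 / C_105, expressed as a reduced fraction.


Using C_k = (2k)! / (k! (k+1)!), the ratio C_{k+1}/C_k simplifies to
C_{k+1}/C_k = [(2k+2)! / ((k+1)! (k+2)!)] * [k! (k+1)! / (2k)!]
 = (2k+2)(2k+1) / ((k+1)(k+2)) = 2(2k+1) / (k+2).
For k = 105: 2(2*105 + 1) / (105 + 2) = 422/107 = 422/107.

422/107


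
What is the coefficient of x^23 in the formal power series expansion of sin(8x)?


The Maclaurin series is sin(t) = sum_{k>=0} (-1)^k t^(2k+1) / (2k+1)!, so substituting t = 8x, only odd powers of x are nonzero, with coefficient of x^(2k+1) equal to (-1)^k 8^(2k+1) / (2k+1)!.
Write 23 = 2*11 + 1, giving the coefficient (-1)^11 * 8^23 / 23! = -590295810358705651712/25852016738884976640000 = -1125899906842624/49308808782358125.

-1125899906842624/49308808782358125


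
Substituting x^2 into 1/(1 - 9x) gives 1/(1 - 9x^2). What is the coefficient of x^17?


Since 1/(1 - 9x^2) only has even powers of x,
the coefficient of x^17 (odd) is 0.

0


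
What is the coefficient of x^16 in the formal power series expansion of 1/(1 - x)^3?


The negative binomial / multiset identity is
1/(1 - x)^r = sum_{k>=0} C(k + r - 1, r - 1) x^k.
Here r = 3 and k = 16, so the coefficient is
C(16 + 2, 2) = C(18, 2)
= 153

153


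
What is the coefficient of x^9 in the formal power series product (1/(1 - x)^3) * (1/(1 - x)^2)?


Combine the factors: (1/(1 - x)^3) * (1/(1 - x)^2) = 1/(1 - x)^5.
Then use 1/(1 - x)^r = sum_{k>=0} C(k + r - 1, r - 1) x^k with r = 5 and k = 9:
C(13, 4) = 715.

715


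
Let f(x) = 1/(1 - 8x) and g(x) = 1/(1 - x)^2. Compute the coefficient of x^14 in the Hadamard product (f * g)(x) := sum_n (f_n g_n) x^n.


f has coefficients f_k = 8^k. For g = 1/(1 - x)^2 the coefficient is g_k = C(k + 1, 1) = k + 1. The Hadamard coefficient is (f * g)_k = 8^k * (k + 1).
For k = 14: 8^14 * 15 = 4398046511104 * 15 = 65970697666560.

65970697666560


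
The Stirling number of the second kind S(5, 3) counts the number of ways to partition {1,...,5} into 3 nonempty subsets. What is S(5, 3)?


Using the explicit formula S(n,k) = (1/k!) sum_{j=0}^{k} (-1)^(k-j) C(k,j) j^n:
S(5, 3) = 25
Equivalently, S(n,k) is n! times the coefficient of x^n in the EGF (e^x - 1)^k / k!.

25


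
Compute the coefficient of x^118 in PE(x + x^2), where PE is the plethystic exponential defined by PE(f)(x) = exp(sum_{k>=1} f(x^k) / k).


With f(x) = x + x^2, the exponent is sum_{k>=1} (x^k + x^(2k)) / k = -ln(1 - x) - ln(1 - x^2). Exponentiating:
PE(x + x^2) = 1 / ((1 - x)(1 - x^2)).
This is the generating function for partitions of n into parts of size 1 or 2. The number of 2's can be any j in 0..59, and the rest are 1's, so
[x^118] = floor(118/2) + 1 = 60.

60


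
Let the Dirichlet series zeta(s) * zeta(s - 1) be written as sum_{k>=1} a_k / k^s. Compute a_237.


Convolution gives a_k = sum_{d | k} d * 1 = sum_{d | k} d = sigma(k), the sum of positive divisors of k.
For k = 237, the divisors are 1, 3, 79, 237, so
sigma(237) = 1 + 3 + 79 + 237 = 320.

320


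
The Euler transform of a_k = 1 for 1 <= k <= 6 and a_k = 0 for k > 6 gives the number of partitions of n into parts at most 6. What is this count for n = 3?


Partitions of 3 into parts at most 6:
Using generating function (1-x)^(-1)(1-x^2)^(-1)...(1-x^6)^(-1),
the coefficient of x^3 = 3

3


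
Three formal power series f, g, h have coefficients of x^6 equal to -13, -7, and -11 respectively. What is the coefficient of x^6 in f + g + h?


Series addition is componentwise:
-13 + -7 + -11
= -31

-31


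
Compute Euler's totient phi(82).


phi(n) counts integers in [1, n] coprime to n. Using the multiplicative formula phi(n) = n * prod_{p | n} (1 - 1/p):
82 = 2 * 41, so
phi(82) = 82 * (1 - 1/2) * (1 - 1/41) = 40.

40


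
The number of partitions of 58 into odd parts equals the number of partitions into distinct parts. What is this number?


Computing partitions of 58 into odd parts (1, 3, 5, ...):
Using the generating function prod_{k>=0} 1/(1-x^(2k+1)),
the count is 8808

8808


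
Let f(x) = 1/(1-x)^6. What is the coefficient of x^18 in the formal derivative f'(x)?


Differentiate: d/dx [ 1/(1-x)^r ] = r / (1-x)^(r+1).
Here r = 6, so f'(x) = 6 / (1-x)^7.
The expansion of 1/(1-x)^(r+1) has coefficient of x^n equal to C(n+r, r).
So the coefficient of x^18 in f'(x) is
6 * C(24, 6) = 6 * 134596 = 807576

807576


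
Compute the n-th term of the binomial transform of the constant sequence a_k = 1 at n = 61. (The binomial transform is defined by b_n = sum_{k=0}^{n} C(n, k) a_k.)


With a_k = 1 for all k, b_n = sum_{k=0}^{n} C(n, k) = 2^n by the binomial theorem.
For n = 61: 2^61 = 2305843009213693952.

2305843009213693952


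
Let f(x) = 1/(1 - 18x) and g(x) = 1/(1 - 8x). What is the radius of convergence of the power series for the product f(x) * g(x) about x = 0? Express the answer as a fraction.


The radius of 1/(1 - 18x) is 1/18 (nearest singularity at x = 1/18), and the radius of 1/(1 - 8x) is 1/8.
The product f(x)*g(x) = 1/((1 - 18x)(1 - 8x)) has singularities at both 1/18 and 1/8, so its radius of convergence is the distance to the nearest one:
min(1/18, 1/8) = 1/18.

1/18


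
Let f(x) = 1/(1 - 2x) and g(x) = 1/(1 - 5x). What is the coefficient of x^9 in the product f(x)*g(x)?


The coefficient of x^n in f*g is the Cauchy product: sum_{k=0}^{n} a^k * b^(n-k).
With a=2, b=5, n=9:
sum_{k=0}^{9} 2^k * 5^(9-k)
= 3254867

3254867


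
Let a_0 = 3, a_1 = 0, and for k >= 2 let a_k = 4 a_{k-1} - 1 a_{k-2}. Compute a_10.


Iterating the recurrence forward:
a_0 = 3
a_1 = 0
a_2 = 4*0 - 1*3 = -3
a_3 = 4*-3 - 1*0 = -12
a_4 = 4*-12 - 1*-3 = -45
a_5 = 4*-45 - 1*-12 = -168
a_6 = 4*-168 - 1*-45 = -627
a_7 = 4*-627 - 1*-168 = -2340
a_8 = 4*-2340 - 1*-627 = -8733
a_9 = 4*-8733 - 1*-2340 = -32592
a_10 = 4*-32592 - 1*-8733 = -121635
So a_10 = -121635.

-121635


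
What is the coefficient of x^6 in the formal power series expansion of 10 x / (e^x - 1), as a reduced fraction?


The exponential generating function for Bernoulli numbers is
x / (e^x - 1) = sum_{k>=0} B_k x^k / k!.
So the coefficient of x^6 in 10 x / (e^x - 1) is 10 B_6 / 6!.
Computing: B_6 = 1/42, 6! = 720, giving
10 * 1/42 / 720 = 1/3024.

1/3024


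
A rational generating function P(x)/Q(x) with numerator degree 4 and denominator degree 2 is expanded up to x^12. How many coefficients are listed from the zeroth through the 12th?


Expanding up to x^12 gives the coefficients for x^0, x^1, ..., x^12.
That is 12 + 1 = 13 coefficients in total.

13


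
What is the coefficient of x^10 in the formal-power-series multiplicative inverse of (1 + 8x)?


The inverse is 1/(1 + 8x). Apply the geometric identity 1/(1 - y) = sum_{k>=0} y^k with y = -8x:
1/(1 + 8x) = sum_{k>=0} (-8)^k x^k.
So the coefficient of x^10 is (-8)^10 = 1073741824.

1073741824


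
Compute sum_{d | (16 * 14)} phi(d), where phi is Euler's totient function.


First, 16 * 14 = 224. One classical identity is sum_{d | n} phi(d) = n (each k in [1, n] has a unique gcd with n, and among the k's with gcd(k, n) = n/d there are phi(d) of them). So the sum equals 224. We also verify directly:
Divisors of 224: 1, 2, 4, 7, 8, 14, 16, 28, 32, 56, 112, 224.
phi values: 1, 1, 2, 6, 4, 6, 8, 12, 16, 24, 48, 96.
Sum = 224.

224


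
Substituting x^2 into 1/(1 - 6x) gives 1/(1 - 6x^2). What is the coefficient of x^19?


Since 1/(1 - 6x^2) only has even powers of x,
the coefficient of x^19 (odd) is 0.

0


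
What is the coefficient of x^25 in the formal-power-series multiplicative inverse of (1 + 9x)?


The inverse is 1/(1 + 9x). Apply the geometric identity 1/(1 - y) = sum_{k>=0} y^k with y = -9x:
1/(1 + 9x) = sum_{k>=0} (-9)^k x^k.
So the coefficient of x^25 is (-9)^25 = -717897987691852588770249.

-717897987691852588770249


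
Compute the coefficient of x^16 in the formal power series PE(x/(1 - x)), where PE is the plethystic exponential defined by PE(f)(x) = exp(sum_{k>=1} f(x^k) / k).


For f(x) = x/(1 - x) we have
sum_{k>=1} f(x^k) / k = sum_{k>=1} (1/k) * x^k / (1 - x^k) = sum_{k, m >= 1} x^(k m) / k,
which after exponentiating simplifies to
PE(x/(1 - x)) = prod_{k>=1} 1 / (1 - x^k).
This is the generating function for the partition function p(n), so the coefficient of x^16 is p(16).
Computing p(16) by dynamic programming over parts 1, 2, ..., 16: p(16) = 231.

231


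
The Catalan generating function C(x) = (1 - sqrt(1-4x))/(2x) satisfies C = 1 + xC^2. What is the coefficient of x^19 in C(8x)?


Substituting x -> 8x scales the n-th coefficient by 8^n, so [x^19] C(8x) = 8^19 * C_19.
C_19 = C(2*19, 19)/(20) = 35345263800/20 = 1767263190.
So 8^19 * 1767263190 = 144115188075855872 * 1767263190 = 254689467006387010330951680.

254689467006387010330951680


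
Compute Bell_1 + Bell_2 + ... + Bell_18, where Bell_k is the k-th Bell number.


Recall Bell_k counts set partitions of a k-set (with Bell_0 = 1 by convention).
Bell_1 through Bell_18: 1, 2, 5, 15, 52, 203, 877, 4140, 21147, 115975, 678570, 4213597, 27644437, 190899322, 1382958545, 10480142147, 82864869804, 682076806159
Sum = 1 + 2 + 5 + 15 + 52 + 203 + 877 + 4140 + 21147 + 115975 + 678570 + 4213597 + 27644437 + 190899322 + 1382958545 + 10480142147 + 82864869804 + 682076806159 = 777028354998.

777028354998


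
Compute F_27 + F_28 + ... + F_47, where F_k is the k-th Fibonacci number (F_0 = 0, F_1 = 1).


Use the identity sum_{k=0}^{N} F_k = F_{N+2} - 1 (which follows from F_{k+2} - F_{k+1} = F_k). Then
sum_{k=27}^{47} F_k = (F_{49} - 1) - (F_{28} - 1) = F_{49} - F_{28}.
Computing: F_{49} = 7778742049, F_{28} = 317811, so
Sum = 7778742049 - 317811 = 7778424238.

7778424238


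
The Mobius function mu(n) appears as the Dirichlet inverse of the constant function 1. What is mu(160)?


160 has a squared prime factor, so mu(160) = 0.
Factorization reveals a repeated prime.

0


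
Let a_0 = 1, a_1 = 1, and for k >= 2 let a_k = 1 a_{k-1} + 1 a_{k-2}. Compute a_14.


Iterating the recurrence forward:
a_0 = 1
a_1 = 1
a_2 = 1*1 + 1*1 = 2
a_3 = 1*2 + 1*1 = 3
a_4 = 1*3 + 1*2 = 5
a_5 = 1*5 + 1*3 = 8
a_6 = 1*8 + 1*5 = 13
a_7 = 1*13 + 1*8 = 21
a_8 = 1*21 + 1*13 = 34
a_9 = 1*34 + 1*21 = 55
a_10 = 1*55 + 1*34 = 89
a_11 = 1*89 + 1*55 = 144
a_12 = 1*144 + 1*89 = 233
a_13 = 1*233 + 1*144 = 377
a_14 = 1*377 + 1*233 = 610
So a_14 = 610.

610


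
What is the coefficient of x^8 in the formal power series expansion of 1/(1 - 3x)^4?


The general identity 1/(1 - c x)^r = sum_{k>=0} c^k C(k + r - 1, r - 1) x^k follows by substituting y = c x into 1/(1 - y)^r = sum_{k>=0} C(k + r - 1, r - 1) y^k.
For c = 3, r = 4, k = 8:
3^8 * C(11, 3) = 6561 * 165 = 1082565.

1082565


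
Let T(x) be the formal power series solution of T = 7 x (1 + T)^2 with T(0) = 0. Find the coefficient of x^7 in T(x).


Apply the Lagrange inversion formula: if T = 7 x * phi(T) with phi(t) = (1 + t)^2, then [x^n] T = 7^n * (1/n) [t^(n-1)] phi(t)^n = 7^n * (1/n) [t^(n-1)] (1 + t)^(2n) = 7^n * (1/n) C(2n, n-1).
Using the identity C(2n, n-1) = C(2n, n) * n / (n+1), the unscaled factor equals C(2n, n) / (n+1) = C_n, the n-th Catalan number.
For n = 7: C_7 = C(14, 7) / 8 = 3432/8 = 429.
With the 7^7 = 823543 factor, the coefficient is 823543 * 429 = 353299947.

353299947


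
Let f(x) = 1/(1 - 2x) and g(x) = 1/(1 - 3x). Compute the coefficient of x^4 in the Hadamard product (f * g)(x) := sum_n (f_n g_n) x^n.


f has coefficients f_k = 2^k and g has coefficients g_k = 3^k, so the Hadamard product has coefficient (f*g)_k = 2^k * 3^k = 6^k.
For k = 4: 6^4 = 1296.

1296


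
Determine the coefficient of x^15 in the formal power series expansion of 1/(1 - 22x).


The geometric series identity gives 1/(1 - c x) = sum_{k>=0} c^k x^k, so the coefficient of x^k is c^k.
Here c = 22 and k = 15.
Computing: 22^15 = 136880068015412051968

136880068015412051968


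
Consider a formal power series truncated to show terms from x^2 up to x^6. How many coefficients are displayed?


From x^2 to x^6 inclusive, the count is 6 - 2 + 1 = 5.

5


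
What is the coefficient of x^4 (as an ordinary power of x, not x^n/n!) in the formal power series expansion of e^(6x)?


The exponential series is e^y = sum_{k>=0} y^k / k!. Substituting y = 6x gives
e^(6x) = sum_{k>=0} 6^k x^k / k!.
So the coefficient of x^n is a^n/n! with a = 6, n = 4:
6^4 / 4! = 1296/24 = 54

54


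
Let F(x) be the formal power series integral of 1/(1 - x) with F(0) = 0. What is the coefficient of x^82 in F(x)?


1/(1 - x) = sum_{k>=0} x^k. Integrating termwise and using F(0) = 0 gives
F(x) = sum_{k>=0} x^(k+1) / (k+1) = sum_{m>=1} x^m / m = -ln(1 - x).
So the coefficient of x^82 is 1/82 = 1/82.

1/82


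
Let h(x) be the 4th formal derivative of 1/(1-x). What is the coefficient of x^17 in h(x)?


Differentiating 4 times: d^4/dx^4 [1/(1-x)] = 4!/(1-x)^5.
The expansion 1/(1-x)^5 = sum_{k>=0} C(k+4, 4) x^k, so the coefficient of x^n in 4!/(1-x)^5 is 4! * C(n+4, 4).
For n = 17: 24 * C(21, 4) = 24 * 5985 = 143640

143640


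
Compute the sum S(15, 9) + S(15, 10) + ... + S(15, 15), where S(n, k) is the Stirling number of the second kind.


By definition, S(n, k) counts partitions of an n-set into exactly k nonempty blocks.
Computing row n = 15 for k = 9..15:
S(15, k): 67128490, 12662650, 1479478, 106470, 4550, 105, 1
Sum = 81381744.

81381744


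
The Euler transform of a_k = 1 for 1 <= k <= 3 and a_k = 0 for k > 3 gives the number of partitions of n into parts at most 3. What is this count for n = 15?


Partitions of 15 into parts at most 3:
Using generating function (1-x)^(-1)(1-x^2)^(-1)(1-x^3)^(-1),
the coefficient of x^15 = 27

27


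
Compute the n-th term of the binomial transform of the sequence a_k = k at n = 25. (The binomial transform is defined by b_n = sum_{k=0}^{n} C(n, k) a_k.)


With a_k = k, b_n = sum_{k=0}^{n} C(n, k) k. Using k * C(n, k) = n * C(n-1, k-1) gives b_n = n * sum_{k>=1} C(n-1, k-1) = n * 2^(n-1).
For n = 25: 25 * 2^24 = 25 * 16777216 = 419430400.

419430400


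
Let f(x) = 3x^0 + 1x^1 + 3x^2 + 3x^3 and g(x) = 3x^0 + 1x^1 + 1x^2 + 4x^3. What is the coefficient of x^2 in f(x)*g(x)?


Cauchy product at x^2:
3*1 + 1*1 + 3*3
= 13

13


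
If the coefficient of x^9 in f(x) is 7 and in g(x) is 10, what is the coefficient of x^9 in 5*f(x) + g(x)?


Scalar multiplication scales coefficients: 5 * 7 = 35.
Then add the g coefficient: 35 + 10
= 45

45


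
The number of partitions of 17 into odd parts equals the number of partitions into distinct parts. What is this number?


Computing partitions of 17 into odd parts (1, 3, 5, ...):
Using the generating function prod_{k>=0} 1/(1-x^(2k+1)),
the count is 38

38


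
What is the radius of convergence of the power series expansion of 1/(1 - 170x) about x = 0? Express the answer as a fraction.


Expanding 1/(1 - 170x) = sum_{k>=0} 170^k x^k, the series converges when |170x| < 1, i.e., |x| < 1/170.
So the radius of convergence is 1/170 = 1/170.

1/170


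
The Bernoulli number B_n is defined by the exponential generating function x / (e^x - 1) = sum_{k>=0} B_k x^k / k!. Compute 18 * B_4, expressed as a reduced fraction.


Bernoulli numbers can also be computed recursively via B_0 = 1 and sum_{j=0}^{m} C(m+1, j) B_j = 0 for m >= 1. Odd-index Bernoulli numbers vanish for k >= 3.
Computing B_4 = -1/30, so 18 * B_4 = 18 * -1/30 = -3/5.

-3/5


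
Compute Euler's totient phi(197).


phi(n) counts integers in [1, n] coprime to n. Using the multiplicative formula phi(n) = n * prod_{p | n} (1 - 1/p):
197 = 197, so
phi(197) = 197 * (1 - 1/197) = 196.

196


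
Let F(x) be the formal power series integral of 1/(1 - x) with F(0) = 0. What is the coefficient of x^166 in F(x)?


1/(1 - x) = sum_{k>=0} x^k. Integrating termwise and using F(0) = 0 gives
F(x) = sum_{k>=0} x^(k+1) / (k+1) = sum_{m>=1} x^m / m = -ln(1 - x).
So the coefficient of x^166 is 1/166 = 1/166.

1/166


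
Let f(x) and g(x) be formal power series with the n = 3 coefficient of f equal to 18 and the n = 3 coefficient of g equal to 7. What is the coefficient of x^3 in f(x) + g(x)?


Addition of formal power series is termwise.
The coefficient of x^3 in f + g = 18 + 7
= 25

25


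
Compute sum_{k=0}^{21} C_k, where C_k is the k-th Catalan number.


C_0 through C_21: 1, 1, 2, 5, 14, 42, 132, 429, 1430, 4862, 16796, 58786, 208012, 742900, 2674440, 9694845, 35357670, 129644790, 477638700, 1767263190, 6564120420, 24466267020
Sum = 1 + 1 + 2 + 5 + 14 + 42 + 132 + 429 + 1430 + 4862 + 16796 + 58786 + 208012 + 742900 + 2674440 + 9694845 + 35357670 + 129644790 + 477638700 + 1767263190 + 6564120420 + 24466267020
= 33453694487

33453694487


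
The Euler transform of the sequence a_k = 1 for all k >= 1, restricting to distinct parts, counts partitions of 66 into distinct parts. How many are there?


Partitions of 66 into distinct parts can be computed via generating function.
Product (1+x)(1+x^2)(1+x^3)...
The coefficient of x^66 = 20132

20132


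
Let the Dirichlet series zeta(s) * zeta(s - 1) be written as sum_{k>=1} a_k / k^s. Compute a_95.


Convolution gives a_k = sum_{d | k} d * 1 = sum_{d | k} d = sigma(k), the sum of positive divisors of k.
For k = 95, the divisors are 1, 5, 19, 95, so
sigma(95) = 1 + 5 + 19 + 95 = 120.

120


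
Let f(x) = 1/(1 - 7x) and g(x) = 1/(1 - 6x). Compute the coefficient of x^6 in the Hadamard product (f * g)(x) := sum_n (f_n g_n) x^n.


f has coefficients f_k = 7^k and g has coefficients g_k = 6^k, so the Hadamard product has coefficient (f*g)_k = 7^k * 6^k = 42^k.
For k = 6: 42^6 = 5489031744.

5489031744


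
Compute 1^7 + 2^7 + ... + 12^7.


This power sum has a closed form given by Faulhaber's formula
sum_{k=1}^{m} k^p = (1 / (p + 1)) * sum_{j=0}^{p} C(p + 1, j) B_j m^(p + 1 - j),
but for small m direct computation is fastest:
1 + 128 + 2187 + 16384 + 78125 + 279936 + 823543 + 2097152 + 4782969 + 10000000 + 19487171 + 35831808 = 73399404.

73399404


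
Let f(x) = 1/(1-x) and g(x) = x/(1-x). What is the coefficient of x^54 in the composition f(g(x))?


First simplify the composition: f(g(x)) = 1/(1 - x/(1-x)) = (1-x)/((1-x) - x) = (1-x)/(1-2x).
Now extract the coefficient. Write (1-x)/(1-2x) = 1/(1-2x) - x/(1-2x).
The coefficient of x^n in 1/(1-2x) is 2^n, and in x/(1-2x) is 2^(n-1) (for n >= 1).
So the coefficient of x^54 is 2^54 - 2^53 = 18014398509481984 - 9007199254740992 = 9007199254740992.

9007199254740992


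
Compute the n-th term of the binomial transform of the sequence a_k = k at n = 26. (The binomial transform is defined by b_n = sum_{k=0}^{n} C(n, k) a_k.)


With a_k = k, b_n = sum_{k=0}^{n} C(n, k) k. Using k * C(n, k) = n * C(n-1, k-1) gives b_n = n * sum_{k>=1} C(n-1, k-1) = n * 2^(n-1).
For n = 26: 26 * 2^25 = 26 * 33554432 = 872415232.

872415232


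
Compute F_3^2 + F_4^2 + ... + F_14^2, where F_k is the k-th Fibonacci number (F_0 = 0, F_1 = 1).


There is a standard identity sum_{k=0}^{N} F_k^2 = F_N * F_{N+1} (proved inductively from the telescoping relation F_k^2 = F_k F_{k+1} - F_{k-1} F_k). Then
sum_{k=3}^{14} F_k^2 = F_14 F_15 - F_2 F_3.
Computing: F_14 = 377, F_15 = 610, F_2 = 1, F_3 = 2.
Sum = 377 * 610 - 1 * 2 = 229968.

229968


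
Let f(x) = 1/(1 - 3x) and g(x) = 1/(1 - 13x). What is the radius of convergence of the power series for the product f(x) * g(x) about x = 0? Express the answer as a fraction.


The radius of 1/(1 - 3x) is 1/3 (nearest singularity at x = 1/3), and the radius of 1/(1 - 13x) is 1/13.
The product f(x)*g(x) = 1/((1 - 3x)(1 - 13x)) has singularities at both 1/3 and 1/13, so its radius of convergence is the distance to the nearest one:
min(1/3, 1/13) = 1/13.

1/13


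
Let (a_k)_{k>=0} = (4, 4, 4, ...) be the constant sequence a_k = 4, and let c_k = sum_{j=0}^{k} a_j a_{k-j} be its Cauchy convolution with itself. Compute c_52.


Since a_j = 4 for all j >= 0, the convolution sum becomes
c_k = sum_{j=0}^{k} 4 * 4 = 16 * (k + 1).
Equivalently, the generating function of (a_k) is 4/(1 - x) and its square is 16/(1 - x)^2 = sum_{k>=0} 16(k + 1) x^k.
For k = 52: 16 * 53 = 848.

848


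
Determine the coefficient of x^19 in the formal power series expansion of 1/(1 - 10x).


The geometric series identity gives 1/(1 - c x) = sum_{k>=0} c^k x^k, so the coefficient of x^k is c^k.
Here c = 10 and k = 19.
Computing: 10^19 = 10000000000000000000

10000000000000000000


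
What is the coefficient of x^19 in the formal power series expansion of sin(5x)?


The Maclaurin series is sin(t) = sum_{k>=0} (-1)^k t^(2k+1) / (2k+1)!, so substituting t = 5x, only odd powers of x are nonzero, with coefficient of x^(2k+1) equal to (-1)^k 5^(2k+1) / (2k+1)!.
Write 19 = 2*9 + 1, giving the coefficient (-1)^9 * 5^19 / 19! = -19073486328125/121645100408832000 = -152587890625/973160803270656.

-152587890625/973160803270656


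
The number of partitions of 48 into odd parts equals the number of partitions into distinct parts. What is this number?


Computing partitions of 48 into odd parts (1, 3, 5, ...):
Using the generating function prod_{k>=0} 1/(1-x^(2k+1)),
the count is 2910

2910


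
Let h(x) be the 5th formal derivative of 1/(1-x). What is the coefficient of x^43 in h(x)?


Differentiating 5 times: d^5/dx^5 [1/(1-x)] = 5!/(1-x)^6.
The expansion 1/(1-x)^6 = sum_{k>=0} C(k+5, 5) x^k, so the coefficient of x^n in 5!/(1-x)^6 is 5! * C(n+5, 5).
For n = 43: 120 * C(48, 5) = 120 * 1712304 = 205476480

205476480


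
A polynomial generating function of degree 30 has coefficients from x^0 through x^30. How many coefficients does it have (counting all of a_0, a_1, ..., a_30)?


A polynomial of degree 30 takes the form a_0 + a_1 x + ... + a_30 x^30.
The number of coefficients is 30 + 1 = 31.

31


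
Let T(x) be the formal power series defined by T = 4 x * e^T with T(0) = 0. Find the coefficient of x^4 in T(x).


Apply the Lagrange inversion formula: if T = 4 x * phi(T) with phi(t) = e^t, then
[x^n] T = 4^n * (1/n) [t^(n-1)] phi(t)^n = 4^n * (1/n) [t^(n-1)] e^(n t) = 4^n * (1/n) * n^(n-1) / (n-1)! = 4^n * n^(n-1) / n!.
When c = 1 this is the Cayley count of rooted labeled trees on n vertices, divided by n!.
For n = 4: 4^4 * 4^3 / 4! = 256 * 64/24 = 2048/3.

2048/3


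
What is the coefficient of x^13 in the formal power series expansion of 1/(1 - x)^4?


The expansion 1/(1 - x)^r = sum_{k>=0} C(k + r - 1, r - 1) x^k follows from the multiset / negative-binomial theorem (or from repeated differentiation of the geometric series).
For r = 4 and k = 13:
C(16, 3) = 20922789888000 / (6 * 6227020800) = 560.

560


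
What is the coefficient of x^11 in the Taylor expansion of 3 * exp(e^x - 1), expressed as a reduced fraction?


exp(e^x - 1) = sum_{k>=0} Bell_k x^k / k!, where Bell_k is the k-th Bell number.
So the coefficient of x^11 is 3 * Bell_11 / 11!.
Computing: Bell_11 = 678570 and 11! = 39916800, giving
3 * 678570/39916800 = 22619/443520.

22619/443520


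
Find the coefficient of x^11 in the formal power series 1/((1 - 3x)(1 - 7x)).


By partial fractions or Cauchy convolution:
The coefficient equals sum_{k=0}^{11} 3^k * 7^(11-k).
= 3460188940

3460188940


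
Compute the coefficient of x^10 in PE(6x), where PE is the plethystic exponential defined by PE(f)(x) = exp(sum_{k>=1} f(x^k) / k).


With f(x) = 6x, the exponent is sum_{k>=1} 6 x^k / k = 6 * (-ln(1 - x)). Exponentiating:
PE(6x) = exp(-6 ln(1 - x)) = 1/(1 - x)^6.
By the negative binomial expansion, [x^n] 1/(1 - x)^6 = C(n + 5, 5).
For n = 10: C(15, 5) = 3003.

3003


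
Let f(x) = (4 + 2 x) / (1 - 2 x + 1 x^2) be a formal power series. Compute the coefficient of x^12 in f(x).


Write f(x) = sum_{k>=0} a_k x^k. Multiplying both sides by 1 - 2 x + 1 x^2 gives
(1 - 2 x + 1 x^2) sum_{k>=0} a_k x^k = 4 + 2 x.
Matching coefficients:
 x^0: a_0 = 4
 x^1: a_1 - 2 a_0 = 2  =>  a_1 = 2*4 + 2 = 10
 x^k (k >= 2): a_k = 2 a_{k-1} - 1 a_{k-2}.
Iterating: a_2 = 16, a_3 = 22, a_4 = 28, a_5 = 34, a_6 = 40, a_7 = 46, a_8 = 52, a_9 = 58, a_10 = 64, a_11 = 70, a_12 = 76.
So the coefficient of x^12 is 76.

76


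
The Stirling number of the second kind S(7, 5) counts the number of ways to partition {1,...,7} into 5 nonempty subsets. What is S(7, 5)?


Using the explicit formula S(n,k) = (1/k!) sum_{j=0}^{k} (-1)^(k-j) C(k,j) j^n:
S(7, 5) = 140
Equivalently, S(n,k) is n! times the coefficient of x^n in the EGF (e^x - 1)^k / k!.

140


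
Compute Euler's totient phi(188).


phi(n) counts integers in [1, n] coprime to n. Using the multiplicative formula phi(n) = n * prod_{p | n} (1 - 1/p):
188 = 2^2 * 47, so
phi(188) = 188 * (1 - 1/2) * (1 - 1/47) = 92.

92


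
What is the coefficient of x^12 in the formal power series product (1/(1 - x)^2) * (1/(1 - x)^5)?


Combine the factors: (1/(1 - x)^2) * (1/(1 - x)^5) = 1/(1 - x)^7.
Then use 1/(1 - x)^r = sum_{k>=0} C(k + r - 1, r - 1) x^k with r = 7 and k = 12:
C(18, 6) = 18564.

18564


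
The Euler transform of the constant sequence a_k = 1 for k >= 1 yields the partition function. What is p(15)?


The Euler transform converts the sequence a_k = 1 into the number of integer partitions.
Using the recurrence or dynamic programming:
p(15) = 176

176


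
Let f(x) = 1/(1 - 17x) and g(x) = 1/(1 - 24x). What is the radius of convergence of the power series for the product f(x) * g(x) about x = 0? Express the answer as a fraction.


The radius of 1/(1 - 17x) is 1/17 (nearest singularity at x = 1/17), and the radius of 1/(1 - 24x) is 1/24.
The product f(x)*g(x) = 1/((1 - 17x)(1 - 24x)) has singularities at both 1/17 and 1/24, so its radius of convergence is the distance to the nearest one:
min(1/17, 1/24) = 1/24.

1/24


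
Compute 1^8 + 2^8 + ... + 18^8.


This power sum has a closed form given by Faulhaber's formula
sum_{k=1}^{m} k^p = (1 / (p + 1)) * sum_{j=0}^{p} C(p + 1, j) B_j m^(p + 1 - j),
but for small m direct computation is fastest:
1 + 256 + 6561 + 65536 + 390625 + 1679616 + 5764801 + 16777216 + 43046721 + 100000000 + 214358881 + 429981696 + 815730721 + 1475789056 + 2562890625 + 4294967296 + 6975757441 + 11019960576 = 27957167625.

27957167625


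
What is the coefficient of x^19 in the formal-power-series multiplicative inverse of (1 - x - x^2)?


Let the inverse be f(x) = sum_{k>=0} a_k x^k. From f(x) * (1 - x - x^2) = 1 and matching coefficients:
 x^0: a_0 = 1.
 x^1: a_1 - a_0 = 0, so a_1 = 1.
 x^k (k >= 2): a_k - a_{k-1} - a_{k-2} = 0, i.e. a_k = a_{k-1} + a_{k-2}.
This is the Fibonacci-type recurrence shifted so that a_0 = a_1 = 1.
Iterating: a_0=1, a_1=1, a_2=2, a_3=3, a_4=5, a_5=8, a_6=13, a_7=21, a_8=34, a_9=55, ...
a_19 = 6765.

6765


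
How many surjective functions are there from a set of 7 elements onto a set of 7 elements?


By inclusion-exclusion on which target elements are missed, the number of surjections from an n-set onto a k-set is
surj(n, k) = sum_{j=0}^{k} (-1)^j C(k, j) (k - j)^n.
Equivalently surj(n, k) = k! * S(n, k), where S(n, k) is the Stirling number of the second kind.
For n = 7, k = 7:
S(7, 7) = 1, so
surj = 7! * 1 = 5040 * 1 = 5040.

5040


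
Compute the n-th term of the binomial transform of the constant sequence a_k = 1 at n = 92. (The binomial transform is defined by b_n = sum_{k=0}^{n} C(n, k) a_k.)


With a_k = 1 for all k, b_n = sum_{k=0}^{n} C(n, k) = 2^n by the binomial theorem.
For n = 92: 2^92 = 4951760157141521099596496896.

4951760157141521099596496896


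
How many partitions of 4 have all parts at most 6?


Using the generating function (1-x)^(-1)(1-x^2)^(-1)...(1-x^6)^(-1),
the coefficient of x^4 counts these restricted partitions.
Result = 5

5


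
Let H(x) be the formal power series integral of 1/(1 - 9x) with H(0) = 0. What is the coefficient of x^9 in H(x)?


1/(1 - 9x) = sum_{k>=0} 9^k x^k. Integrating termwise with H(0) = 0:
H(x) = sum_{k>=0} 9^k x^(k+1) / (k+1) = sum_{m>=1} 9^(m-1) x^m / m.
For m = 9: 9^8/9 = 43046721/9 = 4782969.

4782969


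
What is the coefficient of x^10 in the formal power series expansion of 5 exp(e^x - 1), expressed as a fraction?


exp(e^x - 1) is the exponential generating function for the Bell numbers Bell_k: exp(e^x - 1) = sum_{k>=0} Bell_k x^k / k!.
So the coefficient of x^10 in 5 exp(e^x - 1) is 5 Bell_10 / 10!.
Computing: Bell_10 = 115975 and 10! = 3628800, giving
5 * 115975/3628800 = 23195/145152.

23195/145152


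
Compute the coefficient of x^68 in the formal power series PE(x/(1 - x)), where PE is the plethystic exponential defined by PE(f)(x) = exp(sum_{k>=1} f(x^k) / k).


For f(x) = x/(1 - x) we have
sum_{k>=1} f(x^k) / k = sum_{k>=1} (1/k) * x^k / (1 - x^k) = sum_{k, m >= 1} x^(k m) / k,
which after exponentiating simplifies to
PE(x/(1 - x)) = prod_{k>=1} 1 / (1 - x^k).
This is the generating function for the partition function p(n), so the coefficient of x^68 is p(68).
Computing p(68) by dynamic programming over parts 1, 2, ..., 68: p(68) = 3087735.

3087735


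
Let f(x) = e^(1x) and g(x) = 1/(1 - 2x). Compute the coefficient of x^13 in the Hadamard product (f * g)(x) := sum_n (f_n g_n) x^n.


Expanding: f_k = 1^k/k! (from e^(1x)) and g_k = 2^k (from 1/(1 - 2x)). So the Hadamard coefficient (f * g)_k = 1^k 2^k / k! = (2)^k / k!.
For k = 13: 2^13/13! = 8192/6227020800 = 8/6081075.

8/6081075
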